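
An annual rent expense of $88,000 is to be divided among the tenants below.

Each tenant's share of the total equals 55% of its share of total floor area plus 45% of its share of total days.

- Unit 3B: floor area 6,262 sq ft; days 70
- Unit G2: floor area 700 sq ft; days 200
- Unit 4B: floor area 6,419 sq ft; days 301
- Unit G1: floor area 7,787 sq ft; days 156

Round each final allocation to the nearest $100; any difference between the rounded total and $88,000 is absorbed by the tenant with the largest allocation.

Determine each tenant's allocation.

Unit 3B: $18,100 · Unit G2: $12,500 · Unit 4B: $31,100 · Unit G1: $26,300

Floor area total 21,168; days total 727.
Composite weights (55% floor area + 45% days): Unit 3B 0.2060; Unit G2 0.1420; Unit 4B 0.3531; Unit G1 0.2989.
Raw shares: Unit 3B 18,130.81; Unit G2 12,494.61; Unit 4B 31,072.45; Unit G1 26,302.13.
At nearest $100: Unit 3B $18,100; Unit G2 $12,500; Unit 4B $31,100; Unit G1 $26,300. Sum = $88,000.
Rounded total matches; no reconciliation needed.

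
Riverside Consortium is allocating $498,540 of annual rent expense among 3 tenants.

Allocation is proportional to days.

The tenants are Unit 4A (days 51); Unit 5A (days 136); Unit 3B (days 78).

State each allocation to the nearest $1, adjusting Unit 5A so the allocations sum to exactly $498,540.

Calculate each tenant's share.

Unit 4A: $95,945 | Unit 5A: $255,855 | Unit 3B: $146,740

Total days = 265.
Unrounded shares: Unit 4A 51/265 × $498,540 = 95,945.43; Unit 5A 136/265 × $498,540 = 255,854.49; Unit 3B 78/265 × $498,540 = 146,740.08.
Rounded to nearest $1: Unit 4A $95,945; Unit 5A $255,854; Unit 3B $146,740. Sum = $498,539.
Difference $498,540 − $498,539 = +$1 applied to Unit 5A: Unit 5A becomes $255,855.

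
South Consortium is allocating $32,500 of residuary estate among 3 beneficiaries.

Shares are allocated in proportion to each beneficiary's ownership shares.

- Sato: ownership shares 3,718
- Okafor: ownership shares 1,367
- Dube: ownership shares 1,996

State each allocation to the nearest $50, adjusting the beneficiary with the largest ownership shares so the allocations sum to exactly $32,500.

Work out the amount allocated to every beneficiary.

Sato: $17,100 · Okafor: $6,250 · Dube: $9,150

Combined ownership shares = 7,081.
Unrounded shares: Sato 3,718/7,081 × $32,500 = 17,064.68; Okafor 1,367/7,081 × $32,500 = 6,274.18; Dube 1,996/7,081 × $32,500 = 9,161.14.
Rounded to nearest $50: Sato $17,050; Okafor $6,250; Dube $9,150. Sum = $32,450.
Difference $32,500 − $32,450 = +$50 applied to largest ownership shares (Sato): Sato becomes $17,100.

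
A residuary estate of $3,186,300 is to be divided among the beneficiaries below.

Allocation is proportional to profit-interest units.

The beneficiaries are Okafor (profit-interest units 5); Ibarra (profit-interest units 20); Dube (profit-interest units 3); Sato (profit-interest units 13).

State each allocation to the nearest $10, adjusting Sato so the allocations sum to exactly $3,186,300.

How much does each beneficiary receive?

Okafor: $388,570 · Ibarra: $1,554,290 · Dube: $233,140 · Sato: $1,010,300

Total profit-interest units = 41.
Raw shares: Okafor 5/41 × $3,186,300 = 388,573.17; Ibarra 20/41 × $3,186,300 = 1,554,292.68; Dube 3/41 × $3,186,300 = 233,143.90; Sato 13/41 × $3,186,300 = 1,010,290.24.
At nearest $10: Okafor $388,570; Ibarra $1,554,290; Dube $233,140; Sato $1,010,290. Sum = $3,186,290.
Difference $3,186,300 − $3,186,290 = +$10 applied to Sato: Sato becomes $1,010,300.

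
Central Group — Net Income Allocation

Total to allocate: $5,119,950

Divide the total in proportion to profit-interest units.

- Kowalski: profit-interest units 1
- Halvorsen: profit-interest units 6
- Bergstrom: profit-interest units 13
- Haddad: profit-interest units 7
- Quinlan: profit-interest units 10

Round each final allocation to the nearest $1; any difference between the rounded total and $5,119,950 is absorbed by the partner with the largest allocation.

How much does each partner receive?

Kowalski: $138,377 · Halvorsen: $830,262 · Bergstrom: $1,798,902 · Haddad: $968,639 · Quinlan: $1,383,770

Combined profit-interest units = 37.
Unrounded shares: Kowalski 1/37 × $5,119,950 = 138,377.03; Halvorsen 6/37 × $5,119,950 = 830,262.16; Bergstrom 13/37 × $5,119,950 = 1,798,901.35; Haddad 7/37 × $5,119,950 = 968,639.19; Quinlan 10/37 × $5,119,950 = 1,383,770.27.
At nearest $1: Kowalski $138,377; Halvorsen $830,262; Bergstrom $1,798,901; Haddad $968,639; Quinlan $1,383,770. Sum = $5,119,949.
Difference $5,119,950 − $5,119,949 = +$1 applied to largest allocation (Bergstrom): Bergstrom becomes $1,798,902.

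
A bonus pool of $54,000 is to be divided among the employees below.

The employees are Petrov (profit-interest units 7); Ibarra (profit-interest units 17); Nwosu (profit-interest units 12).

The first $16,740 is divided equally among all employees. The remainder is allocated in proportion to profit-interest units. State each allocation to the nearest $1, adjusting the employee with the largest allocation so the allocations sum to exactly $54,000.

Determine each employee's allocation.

First tranche $16,740 split equally: $5,580 each.
Remainder $37,260 by profit-interest units (total 36): Petrov 7,245.00 → $7,245; Ibarra 17,595.00 → $17,595; Nwosu 12,420.00 → $12,420.
Totals: Petrov $5,580 + $7,245 = $12,825; Ibarra $5,580 + $17,595 = $23,175; Nwosu $5,580 + $12,420 = $18,000.

Petrov: $12,825; Ibarra: $23,175; Nwosu: $18,000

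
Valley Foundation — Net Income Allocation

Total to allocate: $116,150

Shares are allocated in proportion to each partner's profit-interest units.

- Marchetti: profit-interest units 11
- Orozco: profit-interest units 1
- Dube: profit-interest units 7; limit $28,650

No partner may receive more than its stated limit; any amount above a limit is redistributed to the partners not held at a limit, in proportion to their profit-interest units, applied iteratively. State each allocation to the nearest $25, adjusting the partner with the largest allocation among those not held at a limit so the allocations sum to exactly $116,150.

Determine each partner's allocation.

Total profit-interest units = 19.
Pro-rata shares before constraints: Marchetti 67,244.74; Orozco 6,113.16; Dube 42,792.11.
Cap binds for Dube ($28,650); residual $87,500 reallocated over remaining profit-interest units 12.
Shares after redistribution: Marchetti 80,208.33 → $80,200; Orozco 7,291.67 → $7,300.

Marchetti: $80,200 | Orozco: $7,300 | Dube: $28,650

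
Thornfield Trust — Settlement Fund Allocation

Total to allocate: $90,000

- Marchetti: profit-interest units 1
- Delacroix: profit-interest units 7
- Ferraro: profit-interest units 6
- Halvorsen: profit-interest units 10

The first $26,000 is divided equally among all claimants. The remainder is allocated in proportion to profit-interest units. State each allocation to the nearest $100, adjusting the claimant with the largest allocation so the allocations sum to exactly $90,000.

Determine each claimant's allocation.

Marchetti: $9,200; Delacroix: $25,200; Ferraro: $22,500; Halvorsen: $33,100

$26,000 shared equally gives $6,500 per claimant.
Remainder $64,000 by profit-interest units (total 24): Marchetti 2,666.67 → $2,700; Delacroix 18,666.67 → $18,700; Ferraro 16,000.00 → $16,000; Halvorsen 26,666.67 → $26,700.
Rounding difference −$100 on remainder applied to Halvorsen.
Totals: Marchetti $6,500 + $2,700 = $9,200; Delacroix $6,500 + $18,700 = $25,200; Ferraro $6,500 + $16,000 = $22,500; Halvorsen $6,500 + $26,600 = $33,100.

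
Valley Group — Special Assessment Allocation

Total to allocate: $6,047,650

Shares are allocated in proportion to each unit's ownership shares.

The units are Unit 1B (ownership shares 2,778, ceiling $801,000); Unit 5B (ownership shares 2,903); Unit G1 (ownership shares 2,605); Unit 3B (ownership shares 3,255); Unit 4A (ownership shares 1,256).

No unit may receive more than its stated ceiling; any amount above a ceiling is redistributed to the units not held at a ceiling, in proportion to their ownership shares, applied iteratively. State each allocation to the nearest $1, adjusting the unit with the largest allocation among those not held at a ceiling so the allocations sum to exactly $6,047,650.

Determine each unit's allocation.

Unit 1B: $801,000; Unit 5B: $1,520,214; Unit G1: $1,364,160; Unit 3B: $1,704,546; Unit 4A: $657,730

Sum of ownership shares: 12,797.
Pro-rata shares before constraints: Unit 1B 1,312,836.74; Unit 5B 1,371,909.66; Unit G1 1,231,079.80; Unit 3B 1,538,259.03; Unit 4A 593,564.77.
Held at cap: Unit 1B ($801,000); balance $5,246,650 reallocated over remaining ownership shares 10,019.
Shares after redistribution: Unit 5B 1,520,214.09 → $1,520,214; Unit G1 1,364,160.42 → $1,364,160; Unit 3B 1,704,545.94 → $1,704,546; Unit 4A 657,729.55 → $657,730.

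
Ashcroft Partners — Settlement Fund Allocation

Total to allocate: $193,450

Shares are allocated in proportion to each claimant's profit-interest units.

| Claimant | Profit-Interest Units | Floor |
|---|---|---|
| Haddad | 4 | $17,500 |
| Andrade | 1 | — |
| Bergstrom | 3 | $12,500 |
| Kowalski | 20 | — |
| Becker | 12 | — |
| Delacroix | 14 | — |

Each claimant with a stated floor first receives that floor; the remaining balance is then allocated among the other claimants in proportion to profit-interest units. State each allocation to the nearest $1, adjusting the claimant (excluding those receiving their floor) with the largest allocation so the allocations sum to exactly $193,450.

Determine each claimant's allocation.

Minimums first: Haddad $17,500; Bergstrom $12,500. Balance $163,450.
Balance split over remaining profit-interest units 47: Andrade 3,477.66 → $3,478; Kowalski 69,553.19 → $69,553; Becker 41,731.91 → $41,732; Delacroix 48,687.23 → $48,687.

Haddad: $17,500 | Andrade: $3,478 | Bergstrom: $12,500 | Kowalski: $69,553 | Becker: $41,732 | Delacroix: $48,687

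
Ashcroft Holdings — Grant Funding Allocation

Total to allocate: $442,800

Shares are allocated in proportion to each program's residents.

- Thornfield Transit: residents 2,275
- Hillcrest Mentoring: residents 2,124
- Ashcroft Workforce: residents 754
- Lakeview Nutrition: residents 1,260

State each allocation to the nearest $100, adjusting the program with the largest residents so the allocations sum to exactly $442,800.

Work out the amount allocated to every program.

Sum of residents: 6,413.
Pro-rata amounts: Thornfield Transit 2,275/6,413 × $442,800 = 157,082.49; Hillcrest Mentoring 2,124/6,413 × $442,800 = 146,656.35; Ashcroft Workforce 754/6,413 × $442,800 = 52,061.62; Lakeview Nutrition 1,260/6,413 × $442,800 = 86,999.53.
At nearest $100: Thornfield Transit $157,100; Hillcrest Mentoring $146,700; Ashcroft Workforce $52,100; Lakeview Nutrition $87,000. Sum = $442,900.
Difference $442,800 − $442,900 = −$100 applied to largest residents (Thornfield Transit): Thornfield Transit becomes $157,000.

Thornfield Transit: $157,000; Hillcrest Mentoring: $146,700; Ashcroft Workforce: $52,100; Lakeview Nutrition: $87,000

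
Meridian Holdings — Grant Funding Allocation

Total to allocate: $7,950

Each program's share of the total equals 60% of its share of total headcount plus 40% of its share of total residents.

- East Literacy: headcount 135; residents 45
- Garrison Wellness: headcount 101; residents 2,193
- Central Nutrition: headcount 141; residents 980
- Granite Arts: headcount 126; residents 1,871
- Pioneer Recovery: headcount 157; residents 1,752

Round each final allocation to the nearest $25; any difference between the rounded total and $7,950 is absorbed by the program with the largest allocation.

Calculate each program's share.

East Literacy: $1,000 | Garrison Wellness: $1,750 | Central Nutrition: $1,475 | Granite Arts: $1,775 | Pioneer Recovery: $1,950

Totals — headcount 660, residents 6,841.
Blended shares (60% headcount + 40% residents): East Literacy 0.1254; Garrison Wellness 0.2200; Central Nutrition 0.1855; Granite Arts 0.2239; Pioneer Recovery 0.2452.
Raw shares: East Literacy 996.60; Garrison Wellness 1,749.36; Central Nutrition 1,474.59; Granite Arts 1,780.36; Pioneer Recovery 1,949.09.
At nearest $25: East Literacy $1,000; Garrison Wellness $1,750; Central Nutrition $1,475; Granite Arts $1,775; Pioneer Recovery $1,950. Sum = $7,950.
Rounded total matches; no reconciliation needed.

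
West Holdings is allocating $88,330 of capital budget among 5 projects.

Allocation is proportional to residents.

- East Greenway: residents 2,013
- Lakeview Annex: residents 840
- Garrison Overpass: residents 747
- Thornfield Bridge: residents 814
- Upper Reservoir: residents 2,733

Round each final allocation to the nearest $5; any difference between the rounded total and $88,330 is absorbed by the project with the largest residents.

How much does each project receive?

Total residents = 7,147.
Pro-rata amounts: East Greenway 2,013/7,147 × $88,330 = 24,878.73; Lakeview Annex 840/7,147 × $88,330 = 10,381.59; Garrison Overpass 747/7,147 × $88,330 = 9,232.20; Thornfield Bridge 814/7,147 × $88,330 = 10,060.25; Upper Reservoir 2,733/7,147 × $88,330 = 33,777.23.
Rounded to nearest $5: East Greenway $24,880; Lakeview Annex $10,380; Garrison Overpass $9,230; Thornfield Bridge $10,060; Upper Reservoir $33,775. Sum = $88,325.
Difference $88,330 − $88,325 = +$5 applied to largest residents (Upper Reservoir): Upper Reservoir becomes $33,780.

East Greenway: $24,880; Lakeview Annex: $10,380; Garrison Overpass: $9,230; Thornfield Bridge: $10,060; Upper Reservoir: $33,780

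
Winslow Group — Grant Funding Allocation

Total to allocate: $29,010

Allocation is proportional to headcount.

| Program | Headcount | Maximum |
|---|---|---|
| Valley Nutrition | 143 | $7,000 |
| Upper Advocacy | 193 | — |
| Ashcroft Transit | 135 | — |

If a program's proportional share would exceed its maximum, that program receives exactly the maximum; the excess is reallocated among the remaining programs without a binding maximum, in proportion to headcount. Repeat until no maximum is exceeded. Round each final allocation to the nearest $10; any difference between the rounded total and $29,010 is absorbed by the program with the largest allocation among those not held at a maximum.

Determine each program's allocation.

Valley Nutrition: $7,000; Upper Advocacy: $12,950; Ashcroft Transit: $9,060

Combined headcount = 471.
Proportional shares (ignoring caps): Valley Nutrition 8,807.71; Upper Advocacy 11,887.32; Ashcroft Transit 8,314.97.
Cap binds for Valley Nutrition ($7,000); remaining pool $22,010 reallocated over remaining headcount 328.
Remaining shares: Upper Advocacy 12,951.01 → $12,950; Ashcroft Transit 9,058.99 → $9,060.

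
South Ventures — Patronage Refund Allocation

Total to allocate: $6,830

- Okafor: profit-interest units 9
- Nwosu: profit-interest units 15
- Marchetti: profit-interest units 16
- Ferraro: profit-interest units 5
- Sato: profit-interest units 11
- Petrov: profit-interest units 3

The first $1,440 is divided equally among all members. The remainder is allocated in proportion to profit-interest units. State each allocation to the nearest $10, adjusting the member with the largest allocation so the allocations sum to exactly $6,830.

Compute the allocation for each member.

$1,440 shared equally gives $240 per member.
Remainder $5,390 by profit-interest units (total 59): Okafor 822.20 → $820; Nwosu 1,370.34 → $1,370; Marchetti 1,461.69 → $1,460; Ferraro 456.78 → $460; Sato 1,004.92 → $1,000; Petrov 274.07 → $270.
Rounding difference +$10 on remainder applied to Marchetti.
Totals: Okafor $240 + $820 = $1,060; Nwosu $240 + $1,370 = $1,610; Marchetti $240 + $1,470 = $1,710; Ferraro $240 + $460 = $700; Sato $240 + $1,000 = $1,240; Petrov $240 + $270 = $510.

Okafor: $1,060; Nwosu: $1,610; Marchetti: $1,710; Ferraro: $700; Sato: $1,240; Petrov: $510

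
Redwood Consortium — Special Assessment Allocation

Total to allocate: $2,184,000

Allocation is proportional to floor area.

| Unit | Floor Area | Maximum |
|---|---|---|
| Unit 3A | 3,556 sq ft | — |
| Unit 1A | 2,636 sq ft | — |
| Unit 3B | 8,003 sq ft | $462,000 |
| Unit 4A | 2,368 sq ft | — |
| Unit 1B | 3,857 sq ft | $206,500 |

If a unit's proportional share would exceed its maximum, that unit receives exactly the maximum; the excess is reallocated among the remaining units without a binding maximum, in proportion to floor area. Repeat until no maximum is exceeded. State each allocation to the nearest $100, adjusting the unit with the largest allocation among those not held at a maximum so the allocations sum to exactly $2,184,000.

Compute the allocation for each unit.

Unit 3A: $629,600 · Unit 1A: $466,700 · Unit 3B: $462,000 · Unit 4A: $419,200 · Unit 1B: $206,500

Floor area total: 20,420.
Pro-rata shares before constraints: Unit 3A 380,328.31; Unit 1A 281,930.66; Unit 3B 855,952.60; Unit 4A 253,266.99; Unit 1B 412,521.45.
Held at cap: Unit 3B ($462,000), Unit 1B ($206,500); remaining pool $1,515,500 reallocated over remaining floor area 8,560.
Redistributed shares: Unit 3A 629,569.86 → $629,600; Unit 1A 466,689.02 → $466,700; Unit 4A 419,241.12 → $419,200.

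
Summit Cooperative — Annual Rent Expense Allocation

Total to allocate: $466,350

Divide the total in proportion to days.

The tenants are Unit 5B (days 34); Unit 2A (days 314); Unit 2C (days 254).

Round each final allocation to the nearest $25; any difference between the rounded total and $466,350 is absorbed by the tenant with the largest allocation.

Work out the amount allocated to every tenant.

Unit 5B: $26,350 · Unit 2A: $243,225 · Unit 2C: $196,775

Combined days = 602.
Raw shares: Unit 5B 34/602 × $466,350 = 26,338.70; Unit 2A 314/602 × $466,350 = 243,245.68; Unit 2C 254/602 × $466,350 = 196,765.61.
After rounding ($25): Unit 5B $26,350; Unit 2A $243,250; Unit 2C $196,775. Sum = $466,375.
Difference $466,350 − $466,375 = −$25 applied to largest allocation (Unit 2A): Unit 2A becomes $243,225.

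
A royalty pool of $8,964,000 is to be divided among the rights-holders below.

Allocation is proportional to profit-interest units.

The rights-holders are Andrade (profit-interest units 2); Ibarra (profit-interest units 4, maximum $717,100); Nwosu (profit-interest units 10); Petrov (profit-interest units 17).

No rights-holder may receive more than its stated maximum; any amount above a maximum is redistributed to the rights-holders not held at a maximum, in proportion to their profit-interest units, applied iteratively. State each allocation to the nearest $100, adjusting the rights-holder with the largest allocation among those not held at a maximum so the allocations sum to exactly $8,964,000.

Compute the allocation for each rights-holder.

Sum of profit-interest units: 33.
Pro-rata shares before constraints: Andrade 543,272.73; Ibarra 1,086,545.45; Nwosu 2,716,363.64; Petrov 4,617,818.18.
Capped: Ibarra ($717,100); balance $8,246,900 reallocated over remaining profit-interest units 29.
Remaining shares: Andrade 568,751.72 → $568,800; Nwosu 2,843,758.62 → $2,843,800; Petrov 4,834,389.66 → $4,834,400.
Rounding difference −$100 applied to Petrov → $4,834,300.

Andrade: $568,800; Ibarra: $717,100; Nwosu: $2,843,800; Petrov: $4,834,300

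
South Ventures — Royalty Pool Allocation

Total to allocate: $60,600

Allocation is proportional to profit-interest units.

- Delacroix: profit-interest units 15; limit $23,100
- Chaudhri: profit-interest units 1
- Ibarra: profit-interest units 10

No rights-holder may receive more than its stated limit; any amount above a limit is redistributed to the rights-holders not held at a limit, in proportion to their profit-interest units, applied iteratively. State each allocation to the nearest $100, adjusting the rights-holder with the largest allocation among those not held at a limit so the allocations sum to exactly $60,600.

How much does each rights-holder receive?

Delacroix: $23,100 · Chaudhri: $3,400 · Ibarra: $34,100

Sum of profit-interest units: 26.
Pro-rata shares before constraints: Delacroix 34,961.54; Chaudhri 2,330.77; Ibarra 23,307.69.
Cap binds for Delacroix ($23,100); balance $37,500 reallocated over remaining profit-interest units 11.
Shares after redistribution: Chaudhri 3,409.09 → $3,400; Ibarra 34,090.91 → $34,100.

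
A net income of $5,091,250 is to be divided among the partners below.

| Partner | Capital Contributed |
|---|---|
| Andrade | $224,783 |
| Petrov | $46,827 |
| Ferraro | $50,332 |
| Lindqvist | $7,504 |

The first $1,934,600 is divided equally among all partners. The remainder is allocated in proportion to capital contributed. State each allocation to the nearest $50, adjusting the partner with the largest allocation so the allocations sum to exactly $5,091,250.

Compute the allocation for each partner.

Andrade: $2,637,450 · Petrov: $932,350 · Ferraro: $965,900 · Lindqvist: $555,550

$1,934,600 shared equally gives $483,650 per partner.
Remainder $3,156,650 by capital contributed (total 329,446): Andrade 2,153,801.40 → $2,153,800; Petrov 448,681.88 → $448,700; Ferraro 482,265.71 → $482,250; Lindqvist 71,901.01 → $71,900.
Totals: Andrade $483,650 + $2,153,800 = $2,637,450; Petrov $483,650 + $448,700 = $932,350; Ferraro $483,650 + $482,250 = $965,900; Lindqvist $483,650 + $71,900 = $555,550.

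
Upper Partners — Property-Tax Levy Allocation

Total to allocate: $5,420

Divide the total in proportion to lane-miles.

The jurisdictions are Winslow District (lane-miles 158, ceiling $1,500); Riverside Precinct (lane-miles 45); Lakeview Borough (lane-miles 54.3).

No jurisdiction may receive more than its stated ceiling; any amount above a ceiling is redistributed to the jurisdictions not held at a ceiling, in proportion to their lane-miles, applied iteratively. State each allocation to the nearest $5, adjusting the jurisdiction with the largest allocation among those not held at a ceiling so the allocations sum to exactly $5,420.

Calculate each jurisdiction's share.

Winslow District: $1,500 | Riverside Precinct: $1,775 | Lakeview Borough: $2,145

Lane-miles total: 257.3.
Proportional shares (ignoring caps): Winslow District 3,328.25; Riverside Precinct 947.92; Lakeview Borough 1,143.82.
Capped: Winslow District ($1,500); residual $3,920 reallocated over remaining lane-miles 99.3.
Redistributed shares: Riverside Precinct 1,776.44 → $1,775; Lakeview Borough 2,143.56 → $2,145.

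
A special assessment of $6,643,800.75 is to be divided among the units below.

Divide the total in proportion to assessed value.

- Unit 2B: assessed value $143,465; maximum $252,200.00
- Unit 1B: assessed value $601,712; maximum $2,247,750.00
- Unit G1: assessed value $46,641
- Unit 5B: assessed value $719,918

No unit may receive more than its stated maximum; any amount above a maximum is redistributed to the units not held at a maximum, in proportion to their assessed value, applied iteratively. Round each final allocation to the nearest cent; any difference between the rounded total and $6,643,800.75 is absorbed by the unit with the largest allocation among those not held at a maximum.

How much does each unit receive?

Combined assessed value = 1,511,736.
Unconstrained shares: Unit 2B 630,502.2005; Unit 1B 2,644,413.2024; Unit G1 204,978.5880; Unit 5B 3,163,906.7591.
Capped: Unit 2B ($252,200.00), Unit 1B ($2,247,750.00); residual $4,143,850.75 reallocated over remaining assessed value 766,559.
Redistributed shares: Unit G1 252,131.0725 → $252,131.07; Unit 5B 3,891,719.6775 → $3,891,719.68.

Unit 2B: $252,200.00 | Unit 1B: $2,247,750.00 | Unit G1: $252,131.07 | Unit 5B: $3,891,719.68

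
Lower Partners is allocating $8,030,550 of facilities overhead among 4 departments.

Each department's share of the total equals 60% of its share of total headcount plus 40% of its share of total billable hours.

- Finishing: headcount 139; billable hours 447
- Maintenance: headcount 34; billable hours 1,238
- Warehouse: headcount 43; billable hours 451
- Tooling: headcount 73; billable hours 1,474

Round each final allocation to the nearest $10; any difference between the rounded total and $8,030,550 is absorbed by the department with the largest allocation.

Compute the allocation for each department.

Finishing: $2,715,210 | Maintenance: $1,668,450 | Warehouse: $1,118,220 | Tooling: $2,528,670

Headcount total 289; billable hours total 3,610.
Composite weights (60% headcount + 40% billable hours): Finishing 0.3381; Maintenance 0.2078; Warehouse 0.1392; Tooling 0.3149.
Pro-rata amounts: Finishing 2,715,212.48; Maintenance 1,668,449.16; Warehouse 1,118,219.20; Tooling 2,528,669.17.
At nearest $10: Finishing $2,715,210; Maintenance $1,668,450; Warehouse $1,118,220; Tooling $2,528,670. Sum = $8,030,550.
Sum already equals the total — no adjustment.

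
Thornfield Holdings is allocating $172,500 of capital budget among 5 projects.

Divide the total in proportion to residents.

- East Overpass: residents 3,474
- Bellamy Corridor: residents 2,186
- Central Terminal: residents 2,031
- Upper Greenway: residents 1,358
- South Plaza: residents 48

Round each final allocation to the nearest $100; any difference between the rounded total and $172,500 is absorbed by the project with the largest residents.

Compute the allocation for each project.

East Overpass: $65,800; Bellamy Corridor: $41,500; Central Terminal: $38,500; Upper Greenway: $25,800; South Plaza: $900

Sum of residents: 3,474 + 2,186 + 2,031 + 1,358 + 48 = 9,097.
Proportional shares: East Overpass 65,875.01; Bellamy Corridor 41,451.58; Central Terminal 38,512.42; Upper Greenway 25,750.80; South Plaza 910.19.
Rounded to nearest $100: East Overpass $65,900; Bellamy Corridor $41,500; Central Terminal $38,500; Upper Greenway $25,800; South Plaza $900. Sum = $172,600.
Difference $172,500 − $172,600 = −$100 applied to largest residents (East Overpass): East Overpass becomes $65,800.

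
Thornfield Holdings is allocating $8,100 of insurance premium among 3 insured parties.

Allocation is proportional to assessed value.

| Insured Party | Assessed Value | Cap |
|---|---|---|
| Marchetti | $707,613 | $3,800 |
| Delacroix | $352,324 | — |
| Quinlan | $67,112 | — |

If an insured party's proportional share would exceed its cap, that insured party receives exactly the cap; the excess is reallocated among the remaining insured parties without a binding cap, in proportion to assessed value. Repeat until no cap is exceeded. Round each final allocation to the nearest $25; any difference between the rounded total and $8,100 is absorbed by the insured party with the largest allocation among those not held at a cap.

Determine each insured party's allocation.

Sum of assessed value: 1,127,049.
Proportional shares (ignoring caps): Marchetti 5,085.55; Delacroix 2,532.12; Quinlan 482.33.
Cap binds for Marchetti ($3,800); residual $4,300 reallocated over remaining assessed value 419,436.
Shares after redistribution: Delacroix 3,611.98 → $3,600; Quinlan 688.02 → $700.

Marchetti: $3,800 | Delacroix: $3,600 | Quinlan: $700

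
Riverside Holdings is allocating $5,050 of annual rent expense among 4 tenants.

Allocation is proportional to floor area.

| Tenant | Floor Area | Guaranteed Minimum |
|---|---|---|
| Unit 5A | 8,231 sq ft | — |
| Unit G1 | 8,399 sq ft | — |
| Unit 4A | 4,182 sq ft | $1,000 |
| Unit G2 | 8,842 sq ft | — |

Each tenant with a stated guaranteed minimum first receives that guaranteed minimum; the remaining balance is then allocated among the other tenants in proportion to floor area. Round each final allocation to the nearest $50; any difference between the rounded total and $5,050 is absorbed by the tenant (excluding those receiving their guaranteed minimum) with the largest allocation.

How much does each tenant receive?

Unit 5A: $1,300 | Unit G1: $1,350 | Unit 4A: $1,000 | Unit G2: $1,400

Fund the minimums — Unit 4A $1,000. Balance $4,050.
Balance split over remaining floor area 25,472: Unit 5A 1,308.71 → $1,300; Unit G1 1,335.43 → $1,350; Unit G2 1,405.86 → $1,400.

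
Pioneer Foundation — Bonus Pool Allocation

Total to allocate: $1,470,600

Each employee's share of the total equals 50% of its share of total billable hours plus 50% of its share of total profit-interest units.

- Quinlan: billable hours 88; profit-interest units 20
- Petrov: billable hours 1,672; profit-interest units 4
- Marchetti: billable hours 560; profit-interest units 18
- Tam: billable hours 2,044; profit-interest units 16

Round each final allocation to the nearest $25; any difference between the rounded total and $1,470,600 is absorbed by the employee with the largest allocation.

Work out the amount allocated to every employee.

Billable hours total 4,364; profit-interest units total 58.
Composite weights (50% billable hours + 50% profit-interest units): Quinlan 0.1825; Petrov 0.2261; Marchetti 0.2193; Tam 0.3721.
Raw shares: Quinlan 268,379.04; Petrov 332,429.32; Marchetti 322,552.19; Tam 547,239.45.
Rounded to nearest $25: Quinlan $268,375; Petrov $332,425; Marchetti $322,550; Tam $547,250. Sum = $1,470,600.
No rounding difference to absorb.

Quinlan: $268,375 · Petrov: $332,425 · Marchetti: $322,550 · Tam: $547,250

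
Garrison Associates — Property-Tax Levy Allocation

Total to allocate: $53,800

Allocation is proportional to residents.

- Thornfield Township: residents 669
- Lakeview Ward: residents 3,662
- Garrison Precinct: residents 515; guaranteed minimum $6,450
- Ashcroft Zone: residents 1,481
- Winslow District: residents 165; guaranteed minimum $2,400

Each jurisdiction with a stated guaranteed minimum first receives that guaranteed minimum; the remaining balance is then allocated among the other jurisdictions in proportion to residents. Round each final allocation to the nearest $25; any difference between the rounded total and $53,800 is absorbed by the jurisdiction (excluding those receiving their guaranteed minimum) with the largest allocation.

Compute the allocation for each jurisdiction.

Thornfield Township: $5,175 · Lakeview Ward: $28,325 · Garrison Precinct: $6,450 · Ashcroft Zone: $11,450 · Winslow District: $2,400

Fund the minimums — Garrison Precinct $6,450; Winslow District $2,400. Residual $44,950.
Residual split over remaining residents 5,812: Thornfield Township 5,174.05 → $5,175; Lakeview Ward 28,321.90 → $28,325; Ashcroft Zone 11,454.05 → $11,450.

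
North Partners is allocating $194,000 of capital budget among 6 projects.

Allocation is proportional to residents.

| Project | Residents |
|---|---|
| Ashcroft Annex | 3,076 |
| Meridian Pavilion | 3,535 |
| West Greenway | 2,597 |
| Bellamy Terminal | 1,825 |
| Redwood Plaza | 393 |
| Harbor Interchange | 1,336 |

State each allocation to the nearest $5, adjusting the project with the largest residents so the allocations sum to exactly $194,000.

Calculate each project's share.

Ashcroft Annex: $46,760 · Meridian Pavilion: $53,730 · West Greenway: $39,480 · Bellamy Terminal: $27,745 · Redwood Plaza: $5,975 · Harbor Interchange: $20,310

Combined residents = 12,762.
Proportional shares: Ashcroft Annex 3,076/12,762 × $194,000 = 46,759.44; Meridian Pavilion 3,535/12,762 × $194,000 = 53,736.88; West Greenway 2,597/12,762 × $194,000 = 39,477.98; Bellamy Terminal 1,825/12,762 × $194,000 = 27,742.52; Redwood Plaza 393/12,762 × $194,000 = 5,974.14; Harbor Interchange 1,336/12,762 × $194,000 = 20,309.04.
After rounding ($5): Ashcroft Annex $46,760; Meridian Pavilion $53,735; West Greenway $39,480; Bellamy Terminal $27,745; Redwood Plaza $5,975; Harbor Interchange $20,310. Sum = $194,005.
Difference $194,000 − $194,005 = −$5 applied to largest residents (Meridian Pavilion): Meridian Pavilion becomes $53,730.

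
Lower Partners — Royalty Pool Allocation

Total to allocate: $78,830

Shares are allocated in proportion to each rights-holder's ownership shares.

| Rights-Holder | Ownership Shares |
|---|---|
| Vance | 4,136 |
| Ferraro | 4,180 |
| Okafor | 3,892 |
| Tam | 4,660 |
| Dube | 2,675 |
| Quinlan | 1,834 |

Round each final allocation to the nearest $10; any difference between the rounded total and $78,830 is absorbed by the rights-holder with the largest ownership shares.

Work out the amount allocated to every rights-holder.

Combined ownership shares = 21,377.
Unrounded shares: Vance 4,136/21,377 × $78,830 = 15,251.95; Ferraro 4,180/21,377 × $78,830 = 15,414.20; Okafor 3,892/21,377 × $78,830 = 14,352.17; Tam 4,660/21,377 × $78,830 = 17,184.25; Dube 2,675/21,377 × $78,830 = 9,864.35; Quinlan 1,834/21,377 × $78,830 = 6,763.07.
Rounded to nearest $10: Vance $15,250; Ferraro $15,410; Okafor $14,350; Tam $17,180; Dube $9,860; Quinlan $6,760. Sum = $78,810.
Difference $78,830 − $78,810 = +$20 applied to largest ownership shares (Tam): Tam becomes $17,200.

Vance: $15,250 | Ferraro: $15,410 | Okafor: $14,350 | Tam: $17,200 | Dube: $9,860 | Quinlan: $6,760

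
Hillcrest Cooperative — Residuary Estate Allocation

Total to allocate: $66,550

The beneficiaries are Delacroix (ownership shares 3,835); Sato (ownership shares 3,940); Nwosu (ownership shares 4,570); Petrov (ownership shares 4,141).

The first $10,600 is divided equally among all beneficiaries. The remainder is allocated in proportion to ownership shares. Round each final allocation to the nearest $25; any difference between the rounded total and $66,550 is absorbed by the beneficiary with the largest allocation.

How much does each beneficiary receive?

First tranche $10,600 split equally: $2,650 each.
Remainder $55,950 by ownership shares (total 16,486): Delacroix 13,015.18 → $13,025; Sato 13,371.53 → $13,375; Nwosu 15,509.61 → $15,500; Petrov 14,053.68 → $14,050.
Totals: Delacroix $2,650 + $13,025 = $15,675; Sato $2,650 + $13,375 = $16,025; Nwosu $2,650 + $15,500 = $18,150; Petrov $2,650 + $14,050 = $16,700.

Delacroix: $15,675 | Sato: $16,025 | Nwosu: $18,150 | Petrov: $16,700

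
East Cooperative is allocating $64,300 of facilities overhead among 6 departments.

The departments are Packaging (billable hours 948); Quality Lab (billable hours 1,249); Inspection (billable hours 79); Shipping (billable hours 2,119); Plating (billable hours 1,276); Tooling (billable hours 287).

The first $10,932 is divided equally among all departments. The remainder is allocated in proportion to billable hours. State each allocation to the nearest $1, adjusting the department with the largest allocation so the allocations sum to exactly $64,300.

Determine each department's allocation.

Packaging: $10,314 | Quality Lab: $13,010 | Inspection: $2,530 | Shipping: $20,801 | Plating: $13,252 | Tooling: $4,393

$10,932 shared equally gives $1,822 per department.
Remainder $53,368 by billable hours (total 5,958): Packaging 8,491.59 → $8,492; Quality Lab 11,187.75 → $11,188; Inspection 707.63 → $708; Shipping 18,980.66 → $18,981; Plating 11,429.60 → $11,430; Tooling 2,570.76 → $2,571.
Rounding difference −$2 on remainder applied to Shipping.
Totals: Packaging $1,822 + $8,492 = $10,314; Quality Lab $1,822 + $11,188 = $13,010; Inspection $1,822 + $708 = $2,530; Shipping $1,822 + $18,979 = $20,801; Plating $1,822 + $11,430 = $13,252; Tooling $1,822 + $2,571 = $4,393.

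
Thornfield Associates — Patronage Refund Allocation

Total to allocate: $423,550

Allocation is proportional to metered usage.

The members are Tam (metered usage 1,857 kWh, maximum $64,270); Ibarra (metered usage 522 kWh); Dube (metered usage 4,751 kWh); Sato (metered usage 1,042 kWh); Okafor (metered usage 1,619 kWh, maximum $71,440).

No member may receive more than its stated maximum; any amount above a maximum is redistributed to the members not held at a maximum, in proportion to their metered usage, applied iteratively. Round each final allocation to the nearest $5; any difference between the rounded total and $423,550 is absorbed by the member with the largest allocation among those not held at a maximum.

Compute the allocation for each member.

Tam: $64,270 | Ibarra: $23,795 | Dube: $216,550 | Sato: $47,495 | Okafor: $71,440

Combined metered usage = 9,791.
Unconstrained shares: Tam 80,332.18; Ibarra 22,581.26; Dube 205,524.06; Sato 45,076.00; Okafor 70,036.51.
Cap binds for Tam ($64,270); balance $359,280 reallocated over remaining metered usage 7,934.
Cap binds for Okafor ($71,440); balance $287,840 reallocated over remaining metered usage 6,315.
Remaining shares: Ibarra 23,792.95 → $23,795; Dube 216,552.31 → $216,550; Sato 47,494.74 → $47,495.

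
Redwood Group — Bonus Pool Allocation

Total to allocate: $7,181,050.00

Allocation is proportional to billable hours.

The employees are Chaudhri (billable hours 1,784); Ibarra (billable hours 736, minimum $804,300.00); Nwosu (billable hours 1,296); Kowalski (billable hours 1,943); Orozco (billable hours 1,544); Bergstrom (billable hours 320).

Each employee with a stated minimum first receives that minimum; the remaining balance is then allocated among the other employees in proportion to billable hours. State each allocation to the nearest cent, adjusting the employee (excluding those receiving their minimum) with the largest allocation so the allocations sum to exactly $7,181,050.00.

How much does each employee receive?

Guaranteed amounts: Ibarra $804,300.00. Residual $6,376,750.00.
Residual split over remaining billable hours 6,887: Chaudhri 1,651,825.4683 → $1,651,825.47; Nwosu 1,199,980.8335 → $1,199,980.83; Kowalski 1,799,045.3390 → $1,799,045.34; Orozco 1,429,606.7954 → $1,429,606.80; Bergstrom 296,291.5638 → $296,291.56.

Chaudhri: $1,651,825.47 | Ibarra: $804,300.00 | Nwosu: $1,199,980.83 | Kowalski: $1,799,045.34 | Orozco: $1,429,606.80 | Bergstrom: $296,291.56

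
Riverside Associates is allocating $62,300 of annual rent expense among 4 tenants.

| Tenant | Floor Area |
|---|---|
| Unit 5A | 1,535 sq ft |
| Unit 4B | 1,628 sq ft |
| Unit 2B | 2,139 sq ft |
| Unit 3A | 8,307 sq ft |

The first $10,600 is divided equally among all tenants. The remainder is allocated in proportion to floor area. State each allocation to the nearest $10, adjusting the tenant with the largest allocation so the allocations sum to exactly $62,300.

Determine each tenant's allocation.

Unit 5A: $8,480; Unit 4B: $8,830; Unit 2B: $10,780; Unit 3A: $34,210

$10,600 shared equally gives $2,650 per tenant.
Remainder $51,700 by floor area (total 13,609): Unit 5A 5,831.40 → $5,830; Unit 4B 6,184.70 → $6,180; Unit 2B 8,125.97 → $8,130; Unit 3A 31,557.93 → $31,560.
Totals: Unit 5A $2,650 + $5,830 = $8,480; Unit 4B $2,650 + $6,180 = $8,830; Unit 2B $2,650 + $8,130 = $10,780; Unit 3A $2,650 + $31,560 = $34,210.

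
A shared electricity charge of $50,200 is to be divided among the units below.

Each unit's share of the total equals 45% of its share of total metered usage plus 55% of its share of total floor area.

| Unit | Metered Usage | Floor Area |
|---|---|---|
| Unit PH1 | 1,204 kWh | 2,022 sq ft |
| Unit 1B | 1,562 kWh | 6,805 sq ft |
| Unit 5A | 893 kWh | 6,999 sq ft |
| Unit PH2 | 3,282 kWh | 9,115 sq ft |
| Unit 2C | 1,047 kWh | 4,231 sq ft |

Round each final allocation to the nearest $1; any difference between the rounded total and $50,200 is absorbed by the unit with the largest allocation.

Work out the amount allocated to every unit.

Unit PH1: $5,319 | Unit 1B: $10,858 | Unit 5A: $9,150 | Unit PH2: $17,908 | Unit 2C: $6,965

Totals — metered usage 7,988, floor area 29,172.
Blended shares (45% metered usage + 55% floor area): Unit PH1 0.1059; Unit 1B 0.2163; Unit 5A 0.1823; Unit PH2 0.3567; Unit 2C 0.1388.
Unrounded shares: Unit PH1 5,318.64; Unit 1B 10,857.95; Unit 5A 9,149.64; Unit PH2 17,908.41; Unit 2C 6,965.36.
Rounded to nearest $1: Unit PH1 $5,319; Unit 1B $10,858; Unit 5A $9,150; Unit PH2 $17,908; Unit 2C $6,965. Sum = $50,200.
Sum already equals the total — no adjustment.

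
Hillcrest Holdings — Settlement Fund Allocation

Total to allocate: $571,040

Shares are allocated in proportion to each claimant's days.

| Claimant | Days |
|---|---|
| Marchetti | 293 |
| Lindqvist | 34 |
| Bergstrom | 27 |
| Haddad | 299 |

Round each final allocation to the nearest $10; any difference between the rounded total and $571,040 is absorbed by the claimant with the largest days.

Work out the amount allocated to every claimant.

Marchetti: $256,220 · Lindqvist: $29,730 · Bergstrom: $23,610 · Haddad: $261,480

Total days = 293 + 34 + 27 + 299 = 653.
Proportional shares: Marchetti 256,224.69; Lindqvist 29,732.56; Bergstrom 23,611.15; Haddad 261,471.61.
At nearest $10: Marchetti $256,220; Lindqvist $29,730; Bergstrom $23,610; Haddad $261,470. Sum = $571,030.
Difference $571,040 − $571,030 = +$10 applied to largest days (Haddad): Haddad becomes $261,480.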